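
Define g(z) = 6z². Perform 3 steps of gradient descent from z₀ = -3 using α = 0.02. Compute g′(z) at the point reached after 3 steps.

g′(z) = 12z
Step 1: g′(-3) = -36; z₁ = -3 − 0.02·(-36) = -2.28
Step 2: g′(-2.28) = -27.36; z₂ = -2.28 − 0.02·(-27.36) = -1.7328
Step 3: g′(-1.7328) = -20.7936; z₃ = -1.7328 − 0.02·(-20.7936) = -1.316928
g′(z) at (-1.316928) = -15.803136

-15.803136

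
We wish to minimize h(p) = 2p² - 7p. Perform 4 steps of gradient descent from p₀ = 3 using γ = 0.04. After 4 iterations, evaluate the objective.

h′(p) = 4p - 7
p₁ = 3 − 0.04·5 = 2.8
p₂ = 2.8 − 0.04·4.2 = 2.632
p₃ = 2.632 − 0.04·3.528 = 2.49088
p₄ = 2.49088 − 0.04·2.96352 = 2.3723392
h(2.3723392) = -5.35038784028672

-5.35038784028672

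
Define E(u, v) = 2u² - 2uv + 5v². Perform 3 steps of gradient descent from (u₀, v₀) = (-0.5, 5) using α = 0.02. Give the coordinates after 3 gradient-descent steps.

(0.053344, 2.53568)

∇E = (4u - 2v, -2u + 10v)
(u₁, v₁) = (-0.5, 5) − 0.02·(-12, 51) = (-0.26, 3.98)
(u₂, v₂) = (-0.26, 3.98) − 0.02·(-9, 40.32) = (-0.08, 3.1736)
(u₃, v₃) = (-0.08, 3.1736) − 0.02·(-6.6672, 31.896) = (0.053344, 2.53568)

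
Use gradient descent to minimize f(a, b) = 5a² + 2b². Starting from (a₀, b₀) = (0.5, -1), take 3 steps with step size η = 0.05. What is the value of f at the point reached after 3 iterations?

0.54381925

∇f = (10a, 4b)
Step 1: at (0.5, -1), ∇f = (5, -4) → (0.5, -1) − 0.05·(5, -4) = (0.25, -0.8)
Step 2: at (0.25, -0.8), ∇f = (2.5, -3.2) → (0.25, -0.8) − 0.05·(2.5, -3.2) = (0.125, -0.64)
Step 3: at (0.125, -0.64), ∇f = (1.25, -2.56) → (0.125, -0.64) − 0.05·(1.25, -2.56) = (0.0625, -0.512)
f(0.0625, -0.512) = 0.54381925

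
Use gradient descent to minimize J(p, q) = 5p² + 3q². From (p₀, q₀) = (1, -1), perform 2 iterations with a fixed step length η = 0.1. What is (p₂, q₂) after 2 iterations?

∇J = (10p, 6q)
(p₁, q₁) = (1, -1) − 0.1·(10, -6) = (0, -0.4)
(p₂, q₂) = (0, -0.4) − 0.1·(0, -2.4) = (0, -0.16)

(0, -0.16)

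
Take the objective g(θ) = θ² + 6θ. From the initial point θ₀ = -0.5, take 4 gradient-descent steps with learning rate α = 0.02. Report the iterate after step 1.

-0.6

g′(θ) = 2θ + 6
Step 1: g′(-0.5) = 5; θ₁ = -0.5 − 0.02·5 = -0.6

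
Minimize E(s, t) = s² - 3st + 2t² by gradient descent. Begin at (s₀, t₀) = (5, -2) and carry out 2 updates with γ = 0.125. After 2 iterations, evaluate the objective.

∇E = (2s - 3t, -3s + 4t)
Step 1: at (5, -2), ∇E = (16, -23) → (5, -2) − 0.125·(16, -23) = (3, 0.875)
Step 2: at (3, 0.875), ∇E = (3.375, -5.5) → (3, 0.875) − 0.125·(3.375, -5.5) = (2.578125, 1.5625)
E(2.578125, 1.5625) = -0.555419921875

-0.555419921875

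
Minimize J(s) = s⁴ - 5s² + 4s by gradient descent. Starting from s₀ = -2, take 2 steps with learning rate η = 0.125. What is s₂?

J′(s) = 4s³ - 10s + 4
Step 1: J′(-2) = -8; s₁ = -2 − 0.125·(-8) = -1
Step 2: J′(-1) = 10; s₂ = -1 − 0.125·10 = -2.25

-2.25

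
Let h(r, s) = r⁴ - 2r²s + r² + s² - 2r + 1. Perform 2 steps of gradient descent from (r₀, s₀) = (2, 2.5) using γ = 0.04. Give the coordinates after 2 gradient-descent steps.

∇h = (4r³ - 4rs + 2r - 2, -2r² + 2s)
Step 1: at (2, 2.5), ∇h = (14, -3) → (2, 2.5) − 0.04·(14, -3) = (1.44, 2.62)
Step 2: at (1.44, 2.62), ∇h = (-2.267264, 1.0928) → (1.44, 2.62) − 0.04·(-2.267264, 1.0928) = (1.53069056, 2.576288)

(1.53069056, 2.576288)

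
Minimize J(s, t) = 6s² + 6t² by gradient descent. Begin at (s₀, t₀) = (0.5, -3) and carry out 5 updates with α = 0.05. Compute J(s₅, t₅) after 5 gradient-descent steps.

0.0058195968

∇J = (12s, 12t)
Step 1: at (0.5, -3), ∇J = (6, -36) → (0.5, -3) − 0.05·(6, -36) = (0.2, -1.2)
Step 2: at (0.2, -1.2), ∇J = (2.4, -14.4) → (0.2, -1.2) − 0.05·(2.4, -14.4) = (0.08, -0.48)
Step 3: at (0.08, -0.48), ∇J = (0.96, -5.76) → (0.08, -0.48) − 0.05·(0.96, -5.76) = (0.032, -0.192)
Step 4: at (0.032, -0.192), ∇J = (0.384, -2.304) → (0.032, -0.192) − 0.05·(0.384, -2.304) = (0.0128, -0.0768)
Step 5: at (0.0128, -0.0768), ∇J = (0.1536, -0.9216) → (0.0128, -0.0768) − 0.05·(0.1536, -0.9216) = (0.00512, -0.03072)
J(0.00512, -0.03072) = 0.0058195968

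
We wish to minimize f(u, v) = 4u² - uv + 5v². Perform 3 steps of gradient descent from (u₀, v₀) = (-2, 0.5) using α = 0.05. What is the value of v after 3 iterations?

∇f = (8u - v, -u + 10v)
(u₁, v₁) = (-2, 0.5) − 0.05·(-16.5, 7) = (-1.175, 0.15)
(u₂, v₂) = (-1.175, 0.15) − 0.05·(-9.55, 2.675) = (-0.6975, 0.01625)
(u₃, v₃) = (-0.6975, 0.01625) − 0.05·(-5.59625, 0.86) = (-0.4176875, -0.02675)
v = -0.02675

-0.02675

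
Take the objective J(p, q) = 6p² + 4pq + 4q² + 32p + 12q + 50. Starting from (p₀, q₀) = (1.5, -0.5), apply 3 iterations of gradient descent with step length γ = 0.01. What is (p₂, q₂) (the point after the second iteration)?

∇J = (12p + 4q + 32, 4p + 8q + 12)
Step 1: at (1.5, -0.5), ∇J = (48, 14) → (1.5, -0.5) − 0.01·(48, 14) = (1.02, -0.64)
Step 2: at (1.02, -0.64), ∇J = (41.68, 10.96) → (1.02, -0.64) − 0.01·(41.68, 10.96) = (0.6032, -0.7496)

(0.6032, -0.7496)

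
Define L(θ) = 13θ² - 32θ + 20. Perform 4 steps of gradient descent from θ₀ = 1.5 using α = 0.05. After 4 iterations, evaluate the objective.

L′(θ) = 26θ - 32
Step 1: L′(1.5) = 7; θ₁ = 1.5 − 0.05·7 = 1.15
Step 2: L′(1.15) = -2.1; θ₂ = 1.15 − 0.05·(-2.1) = 1.255
Step 3: L′(1.255) = 0.63; θ₃ = 1.255 − 0.05·0.63 = 1.2235
Step 4: L′(1.2235) = -0.189; θ₄ = 1.2235 − 0.05·(-0.189) = 1.23295
L(1.23295) = 0.3077541325

0.3077541325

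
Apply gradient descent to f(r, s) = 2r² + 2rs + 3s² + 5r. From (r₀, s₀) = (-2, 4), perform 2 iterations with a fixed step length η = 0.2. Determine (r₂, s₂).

(-1.6, 1.2)

∇f = (4r + 2s + 5, 2r + 6s)
(r₁, s₁) = (-2, 4) − 0.2·(5, 20) = (-3, 0)
(r₂, s₂) = (-3, 0) − 0.2·(-7, -6) = (-1.6, 1.2)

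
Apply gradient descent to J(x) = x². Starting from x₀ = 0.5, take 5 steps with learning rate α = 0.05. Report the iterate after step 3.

0.3645

J′(x) = 2x
Step 1: J′(0.5) = 1; x₁ = 0.5 − 0.05·1 = 0.45
Step 2: J′(0.45) = 0.9; x₂ = 0.45 − 0.05·0.9 = 0.405
Step 3: J′(0.405) = 0.81; x₃ = 0.405 − 0.05·0.81 = 0.3645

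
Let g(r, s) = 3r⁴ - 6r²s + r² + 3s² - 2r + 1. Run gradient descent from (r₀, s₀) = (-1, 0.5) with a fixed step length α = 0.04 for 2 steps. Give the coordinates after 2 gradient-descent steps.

∇g = (12r³ - 12rs + 2r - 2, -6r² + 6s)
(r₁, s₁) = (-1, 0.5) − 0.04·(-10, -3) = (-0.6, 0.62)
(r₂, s₂) = (-0.6, 0.62) − 0.04·(-1.328, 1.56) = (-0.54688, 0.5576)

(-0.54688, 0.5576)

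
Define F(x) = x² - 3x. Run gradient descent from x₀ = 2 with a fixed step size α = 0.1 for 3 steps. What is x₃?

1.756

F′(x) = 2x - 3
Step 1: F′(2) = 1; x₁ = 2 − 0.1·1 = 1.9
Step 2: F′(1.9) = 0.8; x₂ = 1.9 − 0.1·0.8 = 1.82
Step 3: F′(1.82) = 0.64; x₃ = 1.82 − 0.1·0.64 = 1.756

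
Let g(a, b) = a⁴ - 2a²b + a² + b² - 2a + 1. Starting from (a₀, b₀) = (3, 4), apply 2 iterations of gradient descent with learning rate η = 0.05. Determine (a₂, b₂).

∇g = (4a³ - 4ab + 2a - 2, -2a² + 2b)
Step 1: at (3, 4), ∇g = (64, -10) → (3, 4) − 0.05·(64, -10) = (-0.2, 4.5)
Step 2: at (-0.2, 4.5), ∇g = (1.168, 8.92) → (-0.2, 4.5) − 0.05·(1.168, 8.92) = (-0.2584, 4.054)

(-0.2584, 4.054)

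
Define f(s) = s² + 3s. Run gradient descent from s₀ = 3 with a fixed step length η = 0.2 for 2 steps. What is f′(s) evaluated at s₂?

f′(s) = 2s + 3
Step 1: f′(3) = 9; s₁ = 3 − 0.2·9 = 1.2
Step 2: f′(1.2) = 5.4; s₂ = 1.2 − 0.2·5.4 = 0.12
f′(s) at (0.12) = 3.24

3.24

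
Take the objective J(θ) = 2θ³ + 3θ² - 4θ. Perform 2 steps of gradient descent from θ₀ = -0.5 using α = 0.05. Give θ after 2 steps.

J′(θ) = 6θ² + 6θ - 4
Step 1: J′(-0.5) = -5.5; θ₁ = -0.5 − 0.05·(-5.5) = -0.225
Step 2: J′(-0.225) = -5.04625; θ₂ = -0.225 − 0.05·(-5.04625) = 0.0273125

0.0273125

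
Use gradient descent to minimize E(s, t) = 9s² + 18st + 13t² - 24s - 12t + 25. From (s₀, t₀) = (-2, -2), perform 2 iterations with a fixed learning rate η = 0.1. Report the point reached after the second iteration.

(-18.08, -25.28)

∇E = (18s + 18t - 24, 18s + 26t - 12)
(s₁, t₁) = (-2, -2) − 0.1·(-96, -100) = (7.6, 8)
(s₂, t₂) = (7.6, 8) − 0.1·(256.8, 332.8) = (-18.08, -25.28)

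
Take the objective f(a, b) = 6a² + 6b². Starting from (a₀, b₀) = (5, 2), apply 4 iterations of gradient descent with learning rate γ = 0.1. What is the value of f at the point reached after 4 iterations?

0.00044544

∇f = (12a, 12b)
(a₁, b₁) = (5, 2) − 0.1·(60, 24) = (-1, -0.4)
(a₂, b₂) = (-1, -0.4) − 0.1·(-12, -4.8) = (0.2, 0.08)
(a₃, b₃) = (0.2, 0.08) − 0.1·(2.4, 0.96) = (-0.04, -0.016)
(a₄, b₄) = (-0.04, -0.016) − 0.1·(-0.48, -0.192) = (0.008, 0.0032)
f(0.008, 0.0032) = 0.00044544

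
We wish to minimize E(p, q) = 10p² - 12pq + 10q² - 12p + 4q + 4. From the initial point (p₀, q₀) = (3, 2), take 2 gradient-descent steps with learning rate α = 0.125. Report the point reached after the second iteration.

(3, -2)

∇E = (20p - 12q - 12, -12p + 20q + 4)
Step 1: at (3, 2), ∇E = (24, 8) → (3, 2) − 0.125·(24, 8) = (0, 1)
Step 2: at (0, 1), ∇E = (-24, 24) → (0, 1) − 0.125·(-24, 24) = (3, -2)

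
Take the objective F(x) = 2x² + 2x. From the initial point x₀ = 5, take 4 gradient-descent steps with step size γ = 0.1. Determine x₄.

0.2128

F′(x) = 4x + 2
x₁ = 5 − 0.1·22 = 2.8
x₂ = 2.8 − 0.1·13.2 = 1.48
x₃ = 1.48 − 0.1·7.92 = 0.688
x₄ = 0.688 − 0.1·4.752 = 0.2128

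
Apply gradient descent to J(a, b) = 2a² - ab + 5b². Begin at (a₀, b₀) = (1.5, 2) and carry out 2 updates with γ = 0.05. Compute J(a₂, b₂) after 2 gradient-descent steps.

3.548625

∇J = (4a - b, -a + 10b)
(a₁, b₁) = (1.5, 2) − 0.05·(4, 18.5) = (1.3, 1.075)
(a₂, b₂) = (1.3, 1.075) − 0.05·(4.125, 9.45) = (1.09375, 0.6025)
J(1.09375, 0.6025) = 3.548625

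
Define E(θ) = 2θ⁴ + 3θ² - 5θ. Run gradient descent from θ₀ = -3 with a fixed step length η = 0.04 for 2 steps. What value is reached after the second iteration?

-85.15053312

E′(θ) = 8θ³ + 6θ - 5
θ₁ = -3 − 0.04·(-239) = 6.56
θ₂ = 6.56 − 0.04·2292.763328 = -85.15053312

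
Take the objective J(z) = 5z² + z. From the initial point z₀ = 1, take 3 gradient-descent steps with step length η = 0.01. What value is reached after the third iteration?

0.7019

J′(z) = 10z + 1
Step 1: J′(1) = 11; z₁ = 1 − 0.01·11 = 0.89
Step 2: J′(0.89) = 9.9; z₂ = 0.89 − 0.01·9.9 = 0.791
Step 3: J′(0.791) = 8.91; z₃ = 0.791 − 0.01·8.91 = 0.7019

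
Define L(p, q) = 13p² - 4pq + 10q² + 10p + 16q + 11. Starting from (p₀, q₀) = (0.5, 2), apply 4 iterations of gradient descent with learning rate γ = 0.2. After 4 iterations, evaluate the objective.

587928.31369024

∇L = (26p - 4q + 10, -4p + 20q + 16)
Step 1: at (0.5, 2), ∇L = (15, 54) → (0.5, 2) − 0.2·(15, 54) = (-2.5, -8.8)
Step 2: at (-2.5, -8.8), ∇L = (-19.8, -150) → (-2.5, -8.8) − 0.2·(-19.8, -150) = (1.46, 21.2)
Step 3: at (1.46, 21.2), ∇L = (-36.84, 434.16) → (1.46, 21.2) − 0.2·(-36.84, 434.16) = (8.828, -65.632)
Step 4: at (8.828, -65.632), ∇L = (502.056, -1331.952) → (8.828, -65.632) − 0.2·(502.056, -1331.952) = (-91.5832, 200.7584)
L(-91.5832, 200.7584) = 587928.31369024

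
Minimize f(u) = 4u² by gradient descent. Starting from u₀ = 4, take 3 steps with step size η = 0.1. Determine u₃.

f′(u) = 8u
u₁ = 4 − 0.1·32 = 0.8
u₂ = 0.8 − 0.1·6.4 = 0.16
u₃ = 0.16 − 0.1·1.28 = 0.032

0.032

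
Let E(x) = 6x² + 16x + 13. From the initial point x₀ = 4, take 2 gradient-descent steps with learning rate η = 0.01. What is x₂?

E′(x) = 12x + 16
Step 1: E′(4) = 64; x₁ = 4 − 0.01·64 = 3.36
Step 2: E′(3.36) = 56.32; x₂ = 3.36 − 0.01·56.32 = 2.7968

2.7968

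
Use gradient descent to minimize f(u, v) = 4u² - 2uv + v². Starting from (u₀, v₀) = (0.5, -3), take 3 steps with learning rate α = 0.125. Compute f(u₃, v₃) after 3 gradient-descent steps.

∇f = (8u - 2v, -2u + 2v)
(u₁, v₁) = (0.5, -3) − 0.125·(10, -7) = (-0.75, -2.125)
(u₂, v₂) = (-0.75, -2.125) − 0.125·(-1.75, -2.75) = (-0.53125, -1.78125)
(u₃, v₃) = (-0.53125, -1.78125) − 0.125·(-0.6875, -2.5) = (-0.4453125, -1.46875)
f(-0.4453125, -1.46875) = 1.642333984375

1.642333984375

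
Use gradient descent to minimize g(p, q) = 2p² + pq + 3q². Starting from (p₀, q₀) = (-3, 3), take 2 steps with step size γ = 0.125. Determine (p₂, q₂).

(-1.078125, 0.515625)

∇g = (4p + q, p + 6q)
Step 1: at (-3, 3), ∇g = (-9, 15) → (-3, 3) − 0.125·(-9, 15) = (-1.875, 1.125)
Step 2: at (-1.875, 1.125), ∇g = (-6.375, 4.875) → (-1.875, 1.125) − 0.125·(-6.375, 4.875) = (-1.078125, 0.515625)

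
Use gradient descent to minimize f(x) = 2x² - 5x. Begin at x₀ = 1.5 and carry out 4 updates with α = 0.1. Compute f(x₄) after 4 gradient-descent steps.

f′(x) = 4x - 5
x₁ = 1.5 − 0.1·1 = 1.4
x₂ = 1.4 − 0.1·0.6 = 1.34
x₃ = 1.34 − 0.1·0.36 = 1.304
x₄ = 1.304 − 0.1·0.216 = 1.2824
f(1.2824) = -3.12290048

-3.12290048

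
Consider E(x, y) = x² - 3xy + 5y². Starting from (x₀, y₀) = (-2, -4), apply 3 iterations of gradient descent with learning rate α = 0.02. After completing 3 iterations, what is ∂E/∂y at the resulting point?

-16.601408

∇E = (2x - 3y, -3x + 10y)
(x₁, y₁) = (-2, -4) − 0.02·(8, -34) = (-2.16, -3.32)
(x₂, y₂) = (-2.16, -3.32) − 0.02·(5.64, -26.72) = (-2.2728, -2.7856)
(x₃, y₃) = (-2.2728, -2.7856) − 0.02·(3.8112, -21.0376) = (-2.349024, -2.364848)
∂E/∂y at (-2.349024, -2.364848) = -16.601408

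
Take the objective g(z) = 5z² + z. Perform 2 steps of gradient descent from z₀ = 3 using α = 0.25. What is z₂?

g′(z) = 10z + 1
Step 1: g′(3) = 31; z₁ = 3 − 0.25·31 = -4.75
Step 2: g′(-4.75) = -46.5; z₂ = -4.75 − 0.25·(-46.5) = 6.875

6.875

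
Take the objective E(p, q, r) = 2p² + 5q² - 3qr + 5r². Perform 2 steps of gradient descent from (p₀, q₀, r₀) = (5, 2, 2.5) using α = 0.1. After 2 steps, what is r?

∇E = (4p, 10q - 3r, -3q + 10r)
Step 1: at (5, 2, 2.5), ∇E = (20, 12.5, 19) → (5, 2, 2.5) − 0.1·(20, 12.5, 19) = (3, 0.75, 0.6)
Step 2: at (3, 0.75, 0.6), ∇E = (12, 5.7, 3.75) → (3, 0.75, 0.6) − 0.1·(12, 5.7, 3.75) = (1.8, 0.18, 0.225)
r = 0.225

0.225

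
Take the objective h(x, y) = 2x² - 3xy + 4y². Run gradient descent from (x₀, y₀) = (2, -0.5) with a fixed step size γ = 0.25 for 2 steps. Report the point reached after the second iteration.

∇h = (4x - 3y, -3x + 8y)
(x₁, y₁) = (2, -0.5) − 0.25·(9.5, -10) = (-0.375, 2)
(x₂, y₂) = (-0.375, 2) − 0.25·(-7.5, 17.125) = (1.5, -2.28125)

(1.5, -2.28125)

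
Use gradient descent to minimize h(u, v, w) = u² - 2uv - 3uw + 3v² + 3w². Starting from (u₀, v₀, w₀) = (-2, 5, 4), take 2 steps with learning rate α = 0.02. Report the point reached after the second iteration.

(-1.044, 3.7424, 2.9032)

∇h = (2u - 2v - 3w, -2u + 6v, -3u + 6w)
Step 1: at (-2, 5, 4), ∇h = (-26, 34, 30) → (-2, 5, 4) − 0.02·(-26, 34, 30) = (-1.48, 4.32, 3.4)
Step 2: at (-1.48, 4.32, 3.4), ∇h = (-21.8, 28.88, 24.84) → (-1.48, 4.32, 3.4) − 0.02·(-21.8, 28.88, 24.84) = (-1.044, 3.7424, 2.9032)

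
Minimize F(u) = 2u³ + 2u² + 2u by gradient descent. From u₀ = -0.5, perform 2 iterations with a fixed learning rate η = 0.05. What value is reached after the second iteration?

F′(u) = 6u² + 4u + 2
Step 1: F′(-0.5) = 1.5; u₁ = -0.5 − 0.05·1.5 = -0.575
Step 2: F′(-0.575) = 1.68375; u₂ = -0.575 − 0.05·1.68375 = -0.6591875

-0.6591875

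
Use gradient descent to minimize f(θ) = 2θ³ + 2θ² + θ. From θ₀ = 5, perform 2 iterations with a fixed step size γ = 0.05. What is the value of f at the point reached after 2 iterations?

-511.35508743709375

f′(θ) = 6θ² + 4θ + 1
Step 1: f′(5) = 171; θ₁ = 5 − 0.05·171 = -3.55
Step 2: f′(-3.55) = 62.415; θ₂ = -3.55 − 0.05·62.415 = -6.67075
f(-6.67075) = -511.35508743709375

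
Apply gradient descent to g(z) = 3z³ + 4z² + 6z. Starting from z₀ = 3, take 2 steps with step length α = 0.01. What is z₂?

g′(z) = 9z² + 8z + 6
z₁ = 3 − 0.01·111 = 1.89
z₂ = 1.89 − 0.01·53.2689 = 1.357311

1.357311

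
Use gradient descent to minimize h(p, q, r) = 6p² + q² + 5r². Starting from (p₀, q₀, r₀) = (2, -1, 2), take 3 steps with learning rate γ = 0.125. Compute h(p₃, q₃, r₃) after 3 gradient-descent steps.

0.557861328125

∇h = (12p, 2q, 10r)
Step 1: at (2, -1, 2), ∇h = (24, -2, 20) → (2, -1, 2) − 0.125·(24, -2, 20) = (-1, -0.75, -0.5)
Step 2: at (-1, -0.75, -0.5), ∇h = (-12, -1.5, -5) → (-1, -0.75, -0.5) − 0.125·(-12, -1.5, -5) = (0.5, -0.5625, 0.125)
Step 3: at (0.5, -0.5625, 0.125), ∇h = (6, -1.125, 1.25) → (0.5, -0.5625, 0.125) − 0.125·(6, -1.125, 1.25) = (-0.25, -0.421875, -0.03125)
h(-0.25, -0.421875, -0.03125) = 0.557861328125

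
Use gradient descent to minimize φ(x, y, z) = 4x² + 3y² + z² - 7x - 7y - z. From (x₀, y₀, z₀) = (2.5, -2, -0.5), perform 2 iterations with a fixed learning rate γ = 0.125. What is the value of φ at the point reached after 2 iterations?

-6.9619140625

∇φ = (8x - 7, 6y - 7, 2z - 1)
Step 1: at (2.5, -2, -0.5), ∇φ = (13, -19, -2) → (2.5, -2, -0.5) − 0.125·(13, -19, -2) = (0.875, 0.375, -0.25)
Step 2: at (0.875, 0.375, -0.25), ∇φ = (0, -4.75, -1.5) → (0.875, 0.375, -0.25) − 0.125·(0, -4.75, -1.5) = (0.875, 0.96875, -0.0625)
φ(0.875, 0.96875, -0.0625) = -6.9619140625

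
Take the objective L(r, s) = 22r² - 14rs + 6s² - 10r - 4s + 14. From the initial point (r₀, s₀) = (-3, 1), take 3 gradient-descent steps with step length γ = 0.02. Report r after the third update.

∇L = (44r - 14s - 10, -14r + 12s - 4)
Step 1: at (-3, 1), ∇L = (-156, 50) → (-3, 1) − 0.02·(-156, 50) = (0.12, 0)
Step 2: at (0.12, 0), ∇L = (-4.72, -5.68) → (0.12, 0) − 0.02·(-4.72, -5.68) = (0.2144, 0.1136)
Step 3: at (0.2144, 0.1136), ∇L = (-2.1568, -5.6384) → (0.2144, 0.1136) − 0.02·(-2.1568, -5.6384) = (0.257536, 0.226368)
r = 0.257536

0.257536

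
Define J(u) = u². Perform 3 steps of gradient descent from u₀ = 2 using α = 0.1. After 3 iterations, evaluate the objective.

1.048576

J′(u) = 2u
u₁ = 2 − 0.1·4 = 1.6
u₂ = 1.6 − 0.1·3.2 = 1.28
u₃ = 1.28 − 0.1·2.56 = 1.024
J(1.024) = 1.048576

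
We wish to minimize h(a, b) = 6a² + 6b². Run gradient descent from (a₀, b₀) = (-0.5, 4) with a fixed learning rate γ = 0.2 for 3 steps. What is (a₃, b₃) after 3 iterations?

∇h = (12a, 12b)
(a₁, b₁) = (-0.5, 4) − 0.2·(-6, 48) = (0.7, -5.6)
(a₂, b₂) = (0.7, -5.6) − 0.2·(8.4, -67.2) = (-0.98, 7.84)
(a₃, b₃) = (-0.98, 7.84) − 0.2·(-11.76, 94.08) = (1.372, -10.976)

(1.372, -10.976)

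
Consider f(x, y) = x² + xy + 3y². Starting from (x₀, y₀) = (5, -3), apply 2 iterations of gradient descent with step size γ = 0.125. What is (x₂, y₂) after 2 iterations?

∇f = (2x + y, x + 6y)
(x₁, y₁) = (5, -3) − 0.125·(7, -13) = (4.125, -1.375)
(x₂, y₂) = (4.125, -1.375) − 0.125·(6.875, -4.125) = (3.265625, -0.859375)

(3.265625, -0.859375)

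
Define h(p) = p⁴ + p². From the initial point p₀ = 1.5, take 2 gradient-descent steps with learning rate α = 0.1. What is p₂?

-0.11865

h′(p) = 4p³ + 2p
Step 1: h′(1.5) = 16.5; p₁ = 1.5 − 0.1·16.5 = -0.15
Step 2: h′(-0.15) = -0.3135; p₂ = -0.15 − 0.1·(-0.3135) = -0.11865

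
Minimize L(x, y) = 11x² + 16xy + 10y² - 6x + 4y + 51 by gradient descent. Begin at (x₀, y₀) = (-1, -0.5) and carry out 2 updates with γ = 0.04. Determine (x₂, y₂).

∇L = (22x + 16y - 6, 16x + 20y + 4)
Step 1: at (-1, -0.5), ∇L = (-36, -22) → (-1, -0.5) − 0.04·(-36, -22) = (0.44, 0.38)
Step 2: at (0.44, 0.38), ∇L = (9.76, 18.64) → (0.44, 0.38) − 0.04·(9.76, 18.64) = (0.0496, -0.3656)

(0.0496, -0.3656)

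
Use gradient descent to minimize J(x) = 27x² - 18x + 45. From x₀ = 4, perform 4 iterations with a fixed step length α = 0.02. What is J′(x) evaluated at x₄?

J′(x) = 54x - 18
x₁ = 4 − 0.02·198 = 0.04
x₂ = 0.04 − 0.02·(-15.84) = 0.3568
x₃ = 0.3568 − 0.02·1.2672 = 0.331456
x₄ = 0.331456 − 0.02·(-0.101376) = 0.33348352
J′(x) at (0.33348352) = 0.00811008

0.00811008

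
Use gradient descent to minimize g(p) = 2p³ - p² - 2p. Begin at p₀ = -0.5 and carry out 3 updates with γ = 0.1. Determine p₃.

-0.81671335

g′(p) = 6p² - 2p - 2
p₁ = -0.5 − 0.1·0.5 = -0.55
p₂ = -0.55 − 0.1·0.915 = -0.6415
p₃ = -0.6415 − 0.1·1.7521335 = -0.81671335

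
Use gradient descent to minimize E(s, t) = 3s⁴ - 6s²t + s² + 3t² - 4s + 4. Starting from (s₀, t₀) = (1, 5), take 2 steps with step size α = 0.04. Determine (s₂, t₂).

∇E = (12s³ - 12st + 2s - 4, -6s² + 6t)
(s₁, t₁) = (1, 5) − 0.04·(-50, 24) = (3, 4.04)
(s₂, t₂) = (3, 4.04) − 0.04·(180.56, -29.76) = (-4.2224, 5.2304)

(-4.2224, 5.2304)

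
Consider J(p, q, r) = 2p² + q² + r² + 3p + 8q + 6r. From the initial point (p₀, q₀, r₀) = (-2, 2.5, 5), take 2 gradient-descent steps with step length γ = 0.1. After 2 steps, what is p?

∇J = (4p + 3, 2q + 8, 2r + 6)
(p₁, q₁, r₁) = (-2, 2.5, 5) − 0.1·(-5, 13, 16) = (-1.5, 1.2, 3.4)
(p₂, q₂, r₂) = (-1.5, 1.2, 3.4) − 0.1·(-3, 10.4, 12.8) = (-1.2, 0.16, 2.12)
p = -1.2

-1.2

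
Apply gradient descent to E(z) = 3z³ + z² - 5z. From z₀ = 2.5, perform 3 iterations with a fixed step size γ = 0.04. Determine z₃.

E′(z) = 9z² + 2z - 5
z₁ = 2.5 − 0.04·56.25 = 0.25
z₂ = 0.25 − 0.04·(-3.9375) = 0.4075
z₃ = 0.4075 − 0.04·(-2.69049375) = 0.51511975

0.51511975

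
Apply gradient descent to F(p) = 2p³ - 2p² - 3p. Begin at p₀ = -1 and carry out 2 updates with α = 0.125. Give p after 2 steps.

-5.07421875

F′(p) = 6p² - 4p - 3
Step 1: F′(-1) = 7; p₁ = -1 − 0.125·7 = -1.875
Step 2: F′(-1.875) = 25.59375; p₂ = -1.875 − 0.125·25.59375 = -5.07421875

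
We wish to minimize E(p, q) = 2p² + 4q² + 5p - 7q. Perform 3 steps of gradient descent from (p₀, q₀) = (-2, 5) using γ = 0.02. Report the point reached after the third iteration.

∇E = (4p + 5, 8q - 7)
Step 1: at (-2, 5), ∇E = (-3, 33) → (-2, 5) − 0.02·(-3, 33) = (-1.94, 4.34)
Step 2: at (-1.94, 4.34), ∇E = (-2.76, 27.72) → (-1.94, 4.34) − 0.02·(-2.76, 27.72) = (-1.8848, 3.7856)
Step 3: at (-1.8848, 3.7856), ∇E = (-2.5392, 23.2848) → (-1.8848, 3.7856) − 0.02·(-2.5392, 23.2848) = (-1.834016, 3.319904)

(-1.834016, 3.319904)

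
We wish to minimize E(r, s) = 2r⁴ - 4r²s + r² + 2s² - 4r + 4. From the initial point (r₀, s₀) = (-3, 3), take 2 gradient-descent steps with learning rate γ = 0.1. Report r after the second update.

-1461.4112

∇E = (8r³ - 8rs + 2r - 4, -4r² + 4s)
Step 1: at (-3, 3), ∇E = (-154, -24) → (-3, 3) − 0.1·(-154, -24) = (12.4, 5.4)
Step 2: at (12.4, 5.4), ∇E = (14738.112, -593.44) → (12.4, 5.4) − 0.1·(14738.112, -593.44) = (-1461.4112, 64.744)
r = -1461.4112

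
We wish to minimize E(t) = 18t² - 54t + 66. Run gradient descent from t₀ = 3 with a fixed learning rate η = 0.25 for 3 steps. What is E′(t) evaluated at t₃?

E′(t) = 36t - 54
Step 1: E′(3) = 54; t₁ = 3 − 0.25·54 = -10.5
Step 2: E′(-10.5) = -432; t₂ = -10.5 − 0.25·(-432) = 97.5
Step 3: E′(97.5) = 3456; t₃ = 97.5 − 0.25·3456 = -766.5
E′(t) at (-766.5) = -27648

-27648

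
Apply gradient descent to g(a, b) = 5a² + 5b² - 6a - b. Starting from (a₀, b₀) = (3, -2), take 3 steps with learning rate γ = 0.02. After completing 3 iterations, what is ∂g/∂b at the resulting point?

-10.752

∇g = (10a - 6, 10b - 1)
Step 1: at (3, -2), ∇g = (24, -21) → (3, -2) − 0.02·(24, -21) = (2.52, -1.58)
Step 2: at (2.52, -1.58), ∇g = (19.2, -16.8) → (2.52, -1.58) − 0.02·(19.2, -16.8) = (2.136, -1.244)
Step 3: at (2.136, -1.244), ∇g = (15.36, -13.44) → (2.136, -1.244) − 0.02·(15.36, -13.44) = (1.8288, -0.9752)
∂g/∂b at (1.8288, -0.9752) = -10.752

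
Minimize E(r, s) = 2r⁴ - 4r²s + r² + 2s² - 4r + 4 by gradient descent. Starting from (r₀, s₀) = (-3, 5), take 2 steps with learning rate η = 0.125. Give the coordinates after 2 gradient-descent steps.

∇E = (8r³ - 8rs + 2r - 4, -4r² + 4s)
Step 1: at (-3, 5), ∇E = (-106, -16) → (-3, 5) − 0.125·(-106, -16) = (10.25, 7)
Step 2: at (10.25, 7), ∇E = (8057.625, -392.25) → (10.25, 7) − 0.125·(8057.625, -392.25) = (-996.953125, 56.03125)

(-996.953125, 56.03125)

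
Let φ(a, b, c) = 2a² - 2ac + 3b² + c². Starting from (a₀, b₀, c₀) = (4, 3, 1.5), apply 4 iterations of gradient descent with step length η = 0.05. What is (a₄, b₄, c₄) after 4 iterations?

(2.18045, 0.7203, 2.05155)

∇φ = (4a - 2c, 6b, -2a + 2c)
(a₁, b₁, c₁) = (4, 3, 1.5) − 0.05·(13, 18, -5) = (3.35, 2.1, 1.75)
(a₂, b₂, c₂) = (3.35, 2.1, 1.75) − 0.05·(9.9, 12.6, -3.2) = (2.855, 1.47, 1.91)
(a₃, b₃, c₃) = (2.855, 1.47, 1.91) − 0.05·(7.6, 8.82, -1.89) = (2.475, 1.029, 2.0045)
(a₄, b₄, c₄) = (2.475, 1.029, 2.0045) − 0.05·(5.891, 6.174, -0.941) = (2.18045, 0.7203, 2.05155)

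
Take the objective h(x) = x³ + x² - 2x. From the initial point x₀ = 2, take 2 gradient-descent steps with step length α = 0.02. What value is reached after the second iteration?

1.513696

h′(x) = 3x² + 2x - 2
Step 1: h′(2) = 14; x₁ = 2 − 0.02·14 = 1.72
Step 2: h′(1.72) = 10.3152; x₂ = 1.72 − 0.02·10.3152 = 1.513696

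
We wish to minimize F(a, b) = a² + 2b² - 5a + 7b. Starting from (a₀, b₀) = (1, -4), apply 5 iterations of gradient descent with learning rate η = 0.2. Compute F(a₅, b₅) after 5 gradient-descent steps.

∇F = (2a - 5, 4b + 7)
(a₁, b₁) = (1, -4) − 0.2·(-3, -9) = (1.6, -2.2)
(a₂, b₂) = (1.6, -2.2) − 0.2·(-1.8, -1.8) = (1.96, -1.84)
(a₃, b₃) = (1.96, -1.84) − 0.2·(-1.08, -0.36) = (2.176, -1.768)
(a₄, b₄) = (2.176, -1.768) − 0.2·(-0.648, -0.072) = (2.3056, -1.7536)
(a₅, b₅) = (2.3056, -1.7536) − 0.2·(-0.3888, -0.0144) = (2.38336, -1.75072)
F(2.38336, -1.75072) = -12.3613940736

-12.3613940736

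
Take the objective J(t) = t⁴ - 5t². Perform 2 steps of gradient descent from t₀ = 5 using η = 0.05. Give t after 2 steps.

J′(t) = 4t³ - 10t
t₁ = 5 − 0.05·450 = -17.5
t₂ = -17.5 − 0.05·(-21262.5) = 1045.625

1045.625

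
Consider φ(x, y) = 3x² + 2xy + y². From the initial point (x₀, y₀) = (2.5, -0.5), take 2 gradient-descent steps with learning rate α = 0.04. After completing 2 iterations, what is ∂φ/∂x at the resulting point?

∇φ = (6x + 2y, 2x + 2y)
(x₁, y₁) = (2.5, -0.5) − 0.04·(14, 4) = (1.94, -0.66)
(x₂, y₂) = (1.94, -0.66) − 0.04·(10.32, 2.56) = (1.5272, -0.7624)
∂φ/∂x at (1.5272, -0.7624) = 7.6384

7.6384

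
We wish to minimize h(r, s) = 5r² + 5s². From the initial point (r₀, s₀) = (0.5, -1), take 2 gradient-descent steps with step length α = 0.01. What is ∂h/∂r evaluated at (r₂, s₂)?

∇h = (10r, 10s)
Step 1: at (0.5, -1), ∇h = (5, -10) → (0.5, -1) − 0.01·(5, -10) = (0.45, -0.9)
Step 2: at (0.45, -0.9), ∇h = (4.5, -9) → (0.45, -0.9) − 0.01·(4.5, -9) = (0.405, -0.81)
∂h/∂r at (0.405, -0.81) = 4.05

4.05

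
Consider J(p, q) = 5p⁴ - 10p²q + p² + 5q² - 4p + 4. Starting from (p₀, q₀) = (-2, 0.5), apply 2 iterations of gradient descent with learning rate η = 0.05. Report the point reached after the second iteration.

(-140.254, 15.705)

∇J = (20p³ - 20pq + 2p - 4, -10p² + 10q)
Step 1: at (-2, 0.5), ∇J = (-148, -35) → (-2, 0.5) − 0.05·(-148, -35) = (5.4, 2.25)
Step 2: at (5.4, 2.25), ∇J = (2913.08, -269.1) → (5.4, 2.25) − 0.05·(2913.08, -269.1) = (-140.254, 15.705)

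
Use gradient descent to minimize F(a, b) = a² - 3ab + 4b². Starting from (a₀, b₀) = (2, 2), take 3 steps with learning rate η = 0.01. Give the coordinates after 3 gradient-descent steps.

(2.050126, 1.72501)

∇F = (2a - 3b, -3a + 8b)
Step 1: at (2, 2), ∇F = (-2, 10) → (2, 2) − 0.01·(-2, 10) = (2.02, 1.9)
Step 2: at (2.02, 1.9), ∇F = (-1.66, 9.14) → (2.02, 1.9) − 0.01·(-1.66, 9.14) = (2.0366, 1.8086)
Step 3: at (2.0366, 1.8086), ∇F = (-1.3526, 8.359) → (2.0366, 1.8086) − 0.01·(-1.3526, 8.359) = (2.050126, 1.72501)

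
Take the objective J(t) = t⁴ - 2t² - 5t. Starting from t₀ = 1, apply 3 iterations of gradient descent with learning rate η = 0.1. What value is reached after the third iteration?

1.46875

J′(t) = 4t³ - 4t - 5
t₁ = 1 − 0.1·(-5) = 1.5
t₂ = 1.5 − 0.1·2.5 = 1.25
t₃ = 1.25 − 0.1·(-2.1875) = 1.46875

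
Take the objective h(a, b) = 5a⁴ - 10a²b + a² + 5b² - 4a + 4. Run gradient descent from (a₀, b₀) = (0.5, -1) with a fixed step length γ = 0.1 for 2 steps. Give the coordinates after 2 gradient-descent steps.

(-0.00275, 0.2025)

∇h = (20a³ - 20ab + 2a - 4, -10a² + 10b)
Step 1: at (0.5, -1), ∇h = (9.5, -12.5) → (0.5, -1) − 0.1·(9.5, -12.5) = (-0.45, 0.25)
Step 2: at (-0.45, 0.25), ∇h = (-4.4725, 0.475) → (-0.45, 0.25) − 0.1·(-4.4725, 0.475) = (-0.00275, 0.2025)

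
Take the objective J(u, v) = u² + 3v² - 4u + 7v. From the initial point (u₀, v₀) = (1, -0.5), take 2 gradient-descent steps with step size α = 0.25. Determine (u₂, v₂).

∇J = (2u - 4, 6v + 7)
Step 1: at (1, -0.5), ∇J = (-2, 4) → (1, -0.5) − 0.25·(-2, 4) = (1.5, -1.5)
Step 2: at (1.5, -1.5), ∇J = (-1, -2) → (1.5, -1.5) − 0.25·(-1, -2) = (1.75, -1)

(1.75, -1)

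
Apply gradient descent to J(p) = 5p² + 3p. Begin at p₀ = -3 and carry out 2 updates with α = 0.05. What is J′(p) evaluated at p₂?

J′(p) = 10p + 3
p₁ = -3 − 0.05·(-27) = -1.65
p₂ = -1.65 − 0.05·(-13.5) = -0.975
J′(p) at (-0.975) = -6.75

-6.75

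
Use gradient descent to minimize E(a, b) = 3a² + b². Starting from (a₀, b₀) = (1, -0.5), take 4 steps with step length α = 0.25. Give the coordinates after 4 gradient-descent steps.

∇E = (6a, 2b)
Step 1: at (1, -0.5), ∇E = (6, -1) → (1, -0.5) − 0.25·(6, -1) = (-0.5, -0.25)
Step 2: at (-0.5, -0.25), ∇E = (-3, -0.5) → (-0.5, -0.25) − 0.25·(-3, -0.5) = (0.25, -0.125)
Step 3: at (0.25, -0.125), ∇E = (1.5, -0.25) → (0.25, -0.125) − 0.25·(1.5, -0.25) = (-0.125, -0.0625)
Step 4: at (-0.125, -0.0625), ∇E = (-0.75, -0.125) → (-0.125, -0.0625) − 0.25·(-0.75, -0.125) = (0.0625, -0.03125)

(0.0625, -0.03125)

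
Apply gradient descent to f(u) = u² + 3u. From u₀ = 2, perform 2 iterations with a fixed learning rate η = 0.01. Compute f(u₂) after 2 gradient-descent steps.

9.04900996

f′(u) = 2u + 3
Step 1: f′(2) = 7; u₁ = 2 − 0.01·7 = 1.93
Step 2: f′(1.93) = 6.86; u₂ = 1.93 − 0.01·6.86 = 1.8614
f(1.8614) = 9.04900996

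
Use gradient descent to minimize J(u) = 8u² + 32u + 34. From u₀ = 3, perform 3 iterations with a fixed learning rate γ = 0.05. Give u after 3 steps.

J′(u) = 16u + 32
u₁ = 3 − 0.05·80 = -1
u₂ = -1 − 0.05·16 = -1.8
u₃ = -1.8 − 0.05·3.2 = -1.96

-1.96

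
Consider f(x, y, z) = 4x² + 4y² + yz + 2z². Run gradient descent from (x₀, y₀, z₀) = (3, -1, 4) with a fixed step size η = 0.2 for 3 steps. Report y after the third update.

∇f = (8x, 8y + z, y + 4z)
Step 1: at (3, -1, 4), ∇f = (24, -4, 15) → (3, -1, 4) − 0.2·(24, -4, 15) = (-1.8, -0.2, 1)
Step 2: at (-1.8, -0.2, 1), ∇f = (-14.4, -0.6, 3.8) → (-1.8, -0.2, 1) − 0.2·(-14.4, -0.6, 3.8) = (1.08, -0.08, 0.24)
Step 3: at (1.08, -0.08, 0.24), ∇f = (8.64, -0.4, 0.88) → (1.08, -0.08, 0.24) − 0.2·(8.64, -0.4, 0.88) = (-0.648, 0, 0.064)
y = 0

0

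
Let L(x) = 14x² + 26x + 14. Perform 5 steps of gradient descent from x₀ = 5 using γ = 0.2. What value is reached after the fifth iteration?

-12211.59072

L′(x) = 28x + 26
Step 1: L′(5) = 166; x₁ = 5 − 0.2·166 = -28.2
Step 2: L′(-28.2) = -763.6; x₂ = -28.2 − 0.2·(-763.6) = 124.52
Step 3: L′(124.52) = 3512.56; x₃ = 124.52 − 0.2·3512.56 = -577.992
Step 4: L′(-577.992) = -16157.776; x₄ = -577.992 − 0.2·(-16157.776) = 2653.5632
Step 5: L′(2653.5632) = 74325.7696; x₅ = 2653.5632 − 0.2·74325.7696 = -12211.59072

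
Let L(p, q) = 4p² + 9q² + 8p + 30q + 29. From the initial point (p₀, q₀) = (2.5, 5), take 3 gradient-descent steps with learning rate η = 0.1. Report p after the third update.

-0.972

∇L = (8p + 8, 18q + 30)
Step 1: at (2.5, 5), ∇L = (28, 120) → (2.5, 5) − 0.1·(28, 120) = (-0.3, -7)
Step 2: at (-0.3, -7), ∇L = (5.6, -96) → (-0.3, -7) − 0.1·(5.6, -96) = (-0.86, 2.6)
Step 3: at (-0.86, 2.6), ∇L = (1.12, 76.8) → (-0.86, 2.6) − 0.1·(1.12, 76.8) = (-0.972, -5.08)
p = -0.972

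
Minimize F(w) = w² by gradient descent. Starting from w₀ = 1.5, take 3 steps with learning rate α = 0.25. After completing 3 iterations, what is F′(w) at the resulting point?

0.375

F′(w) = 2w
Step 1: F′(1.5) = 3; w₁ = 1.5 − 0.25·3 = 0.75
Step 2: F′(0.75) = 1.5; w₂ = 0.75 − 0.25·1.5 = 0.375
Step 3: F′(0.375) = 0.75; w₃ = 0.375 − 0.25·0.75 = 0.1875
F′(w) at (0.1875) = 0.375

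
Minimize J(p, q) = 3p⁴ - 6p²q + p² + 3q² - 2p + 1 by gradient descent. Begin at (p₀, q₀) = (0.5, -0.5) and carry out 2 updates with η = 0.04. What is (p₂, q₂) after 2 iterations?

∇J = (12p³ - 12pq + 2p - 2, -6p² + 6q)
Step 1: at (0.5, -0.5), ∇J = (3.5, -4.5) → (0.5, -0.5) − 0.04·(3.5, -4.5) = (0.36, -0.32)
Step 2: at (0.36, -0.32), ∇J = (0.662272, -2.6976) → (0.36, -0.32) − 0.04·(0.662272, -2.6976) = (0.33350912, -0.212096)

(0.33350912, -0.212096)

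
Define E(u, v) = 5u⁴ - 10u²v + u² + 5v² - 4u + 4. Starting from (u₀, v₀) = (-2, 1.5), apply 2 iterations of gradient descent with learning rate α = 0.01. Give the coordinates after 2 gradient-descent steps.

∇E = (20u³ - 20uv + 2u - 4, -10u² + 10v)
(u₁, v₁) = (-2, 1.5) − 0.01·(-108, -25) = (-0.92, 1.75)
(u₂, v₂) = (-0.92, 1.75) − 0.01·(10.78624, 9.036) = (-1.0278624, 1.65964)

(-1.0278624, 1.65964)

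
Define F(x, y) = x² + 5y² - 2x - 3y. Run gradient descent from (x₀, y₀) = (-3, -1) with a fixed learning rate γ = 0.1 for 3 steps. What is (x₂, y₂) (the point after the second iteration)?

(-1.56, 0.3)

∇F = (2x - 2, 10y - 3)
Step 1: at (-3, -1), ∇F = (-8, -13) → (-3, -1) − 0.1·(-8, -13) = (-2.2, 0.3)
Step 2: at (-2.2, 0.3), ∇F = (-6.4, 0) → (-2.2, 0.3) − 0.1·(-6.4, 0) = (-1.56, 0.3)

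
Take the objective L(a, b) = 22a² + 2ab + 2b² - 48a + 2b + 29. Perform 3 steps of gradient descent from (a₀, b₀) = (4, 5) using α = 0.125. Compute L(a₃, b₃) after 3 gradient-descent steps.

1858085.97607421875

∇L = (44a + 2b - 48, 2a + 4b + 2)
Step 1: at (4, 5), ∇L = (138, 30) → (4, 5) − 0.125·(138, 30) = (-13.25, 1.25)
Step 2: at (-13.25, 1.25), ∇L = (-628.5, -19.5) → (-13.25, 1.25) − 0.125·(-628.5, -19.5) = (65.3125, 3.6875)
Step 3: at (65.3125, 3.6875), ∇L = (2833.125, 147.375) → (65.3125, 3.6875) − 0.125·(2833.125, 147.375) = (-288.828125, -14.734375)
L(-288.828125, -14.734375) = 1858085.97607421875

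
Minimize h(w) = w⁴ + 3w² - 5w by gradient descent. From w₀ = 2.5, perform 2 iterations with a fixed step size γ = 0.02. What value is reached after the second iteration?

h′(w) = 4w³ + 6w - 5
Step 1: h′(2.5) = 72.5; w₁ = 2.5 − 0.02·72.5 = 1.05
Step 2: h′(1.05) = 5.9305; w₂ = 1.05 − 0.02·5.9305 = 0.93139

0.93139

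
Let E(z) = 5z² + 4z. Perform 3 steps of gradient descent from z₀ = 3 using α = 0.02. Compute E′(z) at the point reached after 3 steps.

E′(z) = 10z + 4
Step 1: E′(3) = 34; z₁ = 3 − 0.02·34 = 2.32
Step 2: E′(2.32) = 27.2; z₂ = 2.32 − 0.02·27.2 = 1.776
Step 3: E′(1.776) = 21.76; z₃ = 1.776 − 0.02·21.76 = 1.3408
E′(z) at (1.3408) = 17.408

17.408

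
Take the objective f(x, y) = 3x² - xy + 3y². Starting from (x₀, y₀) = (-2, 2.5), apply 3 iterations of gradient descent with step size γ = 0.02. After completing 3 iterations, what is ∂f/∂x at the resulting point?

∇f = (6x - y, -x + 6y)
Step 1: at (-2, 2.5), ∇f = (-14.5, 17) → (-2, 2.5) − 0.02·(-14.5, 17) = (-1.71, 2.16)
Step 2: at (-1.71, 2.16), ∇f = (-12.42, 14.67) → (-1.71, 2.16) − 0.02·(-12.42, 14.67) = (-1.4616, 1.8666)
Step 3: at (-1.4616, 1.8666), ∇f = (-10.6362, 12.6612) → (-1.4616, 1.8666) − 0.02·(-10.6362, 12.6612) = (-1.248876, 1.613376)
∂f/∂x at (-1.248876, 1.613376) = -9.106632

-9.106632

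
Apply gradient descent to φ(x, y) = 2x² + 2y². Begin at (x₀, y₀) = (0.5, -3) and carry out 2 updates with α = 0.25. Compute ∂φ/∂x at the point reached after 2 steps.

∇φ = (4x, 4y)
(x₁, y₁) = (0.5, -3) − 0.25·(2, -12) = (0, 0)
(x₂, y₂) = (0, 0) − 0.25·(0, 0) = (0, 0)
∂φ/∂x at (0, 0) = 0

0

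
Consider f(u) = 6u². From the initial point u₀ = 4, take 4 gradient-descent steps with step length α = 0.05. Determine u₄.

f′(u) = 12u
u₁ = 4 − 0.05·48 = 1.6
u₂ = 1.6 − 0.05·19.2 = 0.64
u₃ = 0.64 − 0.05·7.68 = 0.256
u₄ = 0.256 − 0.05·3.072 = 0.1024

0.1024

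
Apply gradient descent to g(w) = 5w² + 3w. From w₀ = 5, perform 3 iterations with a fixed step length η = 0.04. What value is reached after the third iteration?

0.8448

g′(w) = 10w + 3
w₁ = 5 − 0.04·53 = 2.88
w₂ = 2.88 − 0.04·31.8 = 1.608
w₃ = 1.608 − 0.04·19.08 = 0.8448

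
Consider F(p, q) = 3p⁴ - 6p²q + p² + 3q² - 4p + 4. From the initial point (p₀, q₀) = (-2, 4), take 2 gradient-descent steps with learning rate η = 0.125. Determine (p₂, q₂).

∇F = (12p³ - 12pq + 2p - 4, -6p² + 6q)
Step 1: at (-2, 4), ∇F = (-8, 0) → (-2, 4) − 0.125·(-8, 0) = (-1, 4)
Step 2: at (-1, 4), ∇F = (30, 18) → (-1, 4) − 0.125·(30, 18) = (-4.75, 1.75)

(-4.75, 1.75)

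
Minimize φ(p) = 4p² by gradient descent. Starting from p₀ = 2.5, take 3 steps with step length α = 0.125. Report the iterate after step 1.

φ′(p) = 8p
Step 1: φ′(2.5) = 20; p₁ = 2.5 − 0.125·20 = 0

0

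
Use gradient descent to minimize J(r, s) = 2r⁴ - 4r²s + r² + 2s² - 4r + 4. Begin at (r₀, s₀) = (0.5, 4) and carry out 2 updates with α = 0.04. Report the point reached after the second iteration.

(2.02868864, 3.094144)

∇J = (8r³ - 8rs + 2r - 4, -4r² + 4s)
(r₁, s₁) = (0.5, 4) − 0.04·(-18, 15) = (1.22, 3.4)
(r₂, s₂) = (1.22, 3.4) − 0.04·(-20.217216, 7.6464) = (2.02868864, 3.094144)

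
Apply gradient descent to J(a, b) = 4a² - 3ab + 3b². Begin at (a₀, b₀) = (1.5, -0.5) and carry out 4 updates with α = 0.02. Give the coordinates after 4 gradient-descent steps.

∇J = (8a - 3b, -3a + 6b)
(a₁, b₁) = (1.5, -0.5) − 0.02·(13.5, -7.5) = (1.23, -0.35)
(a₂, b₂) = (1.23, -0.35) − 0.02·(10.89, -5.79) = (1.0122, -0.2342)
(a₃, b₃) = (1.0122, -0.2342) − 0.02·(8.8002, -4.4418) = (0.836196, -0.145364)
(a₄, b₄) = (0.836196, -0.145364) − 0.02·(7.12566, -3.380772) = (0.6936828, -0.07774856)

(0.6936828, -0.07774856)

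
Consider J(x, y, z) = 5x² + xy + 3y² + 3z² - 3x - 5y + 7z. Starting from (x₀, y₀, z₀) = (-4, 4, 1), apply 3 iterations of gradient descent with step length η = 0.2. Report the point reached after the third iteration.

∇J = (10x + y - 3, x + 6y - 5, 6z + 7)
(x₁, y₁, z₁) = (-4, 4, 1) − 0.2·(-39, 15, 13) = (3.8, 1, -1.6)
(x₂, y₂, z₂) = (3.8, 1, -1.6) − 0.2·(36, 4.8, -2.6) = (-3.4, 0.04, -1.08)
(x₃, y₃, z₃) = (-3.4, 0.04, -1.08) − 0.2·(-36.96, -8.16, 0.52) = (3.992, 1.672, -1.184)

(3.992, 1.672, -1.184)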